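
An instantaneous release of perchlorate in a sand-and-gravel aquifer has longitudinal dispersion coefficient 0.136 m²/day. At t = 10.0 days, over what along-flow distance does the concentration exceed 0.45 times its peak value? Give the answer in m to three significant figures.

4.17 m

The plume is Gaussian with σ = √(2Dt) = √(2 × 0.136 × 10.0) = 1.649 m.
C/C_peak = exp(−Δx²/(2σ²)) = 0.45 ⇒ Δx = σ·√(−2 ln 0.45) = 1.649 × 1.264 = 2.084 m.
Width = 2Δx = 4.17 m.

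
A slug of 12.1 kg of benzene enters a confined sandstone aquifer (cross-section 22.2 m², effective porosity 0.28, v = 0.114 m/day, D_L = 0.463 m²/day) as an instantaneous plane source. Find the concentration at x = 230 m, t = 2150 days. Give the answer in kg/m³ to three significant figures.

For an instantaneous plane source, C(x,t) = M/(n_e·A·√(4πDt)) · exp(−(x−vt)²/(4Dt)), with n_e·A the pore (flow) area.
Plume center vt = 0.114 × 2150 = 245.1 m, so the well at 230 m is 15.1 m upgradient of the peak.
√(4πDt) = 111.8 m, giving peak height M/(n_e·A·√(4πDt)) = 12.1/(0.28 × 22.2 × 111.8) = 0.01741 kg/m³.
(x−vt)²/(4Dt) = (-15.1)²/(4 × 0.463 × 2150) = 0.05726; exp(−0.05726) = 0.9443.
C = 0.01741 × 0.9443 = 0.0164 kg/m³.

0.0164 kg/m³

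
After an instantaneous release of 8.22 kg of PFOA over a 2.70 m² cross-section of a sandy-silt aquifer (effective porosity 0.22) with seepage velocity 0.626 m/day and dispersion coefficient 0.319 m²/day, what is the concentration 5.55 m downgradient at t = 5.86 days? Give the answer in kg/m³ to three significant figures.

For an instantaneous plane source, C(x,t) = M/(n_e·A·√(4πDt)) · exp(−(x−vt)²/(4Dt)), with n_e·A the pore (flow) area.
Plume center vt = 0.626 × 5.86 = 3.66836 m, so the well at 5.55 m is 1.88164 m downgradient of the peak.
√(4πDt) = 4.847 m, giving peak height M/(n_e·A·√(4πDt)) = 8.22/(0.22 × 2.70 × 4.847) = 2.855 kg/m³.
(x−vt)²/(4Dt) = (1.88164)²/(4 × 0.319 × 5.86) = 0.4735; exp(−0.4735) = 0.6228.
C = 2.855 × 0.6228 = 1.78 kg/m³.

1.78 kg/m³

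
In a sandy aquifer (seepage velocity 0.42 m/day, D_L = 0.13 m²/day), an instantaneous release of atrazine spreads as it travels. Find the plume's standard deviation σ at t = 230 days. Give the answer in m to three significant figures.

7.73 m

Dispersive spreading gives a Gaussian with σ² = 2Dt; advection only shifts the center.
σ = √(2 × 0.13 × 230) = 7.73 m.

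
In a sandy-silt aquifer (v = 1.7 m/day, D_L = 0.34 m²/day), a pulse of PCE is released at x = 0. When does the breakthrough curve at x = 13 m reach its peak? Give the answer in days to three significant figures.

7.53 days

For the 1D instantaneous-source solution, setting ∂C/∂t = 0 at fixed x gives v²t² + 2Dt − x² = 0, so t = (√(D² + v²x²) − D)/v².
√(D² + v²x²) = √(0.34² + 1.7² × 13²) = 22.10; v² = 2.89.
t = (22.10 − 0.34)/2.89 = 7.53 days (vs. the pure-advection estimate x/v = 7.65 d).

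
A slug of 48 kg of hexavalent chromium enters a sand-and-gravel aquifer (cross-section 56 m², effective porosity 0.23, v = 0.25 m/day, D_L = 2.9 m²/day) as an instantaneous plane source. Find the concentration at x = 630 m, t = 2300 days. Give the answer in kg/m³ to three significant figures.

For an instantaneous plane source, C(x,t) = M/(n_e·A·√(4πDt)) · exp(−(x−vt)²/(4Dt)), with n_e·A the pore (flow) area.
Plume center vt = 0.25 × 2300 = 575 m, so the well at 630 m is 55 m downgradient of the peak.
√(4πDt) = 289.5 m, giving peak height M/(n_e·A·√(4πDt)) = 48/(0.23 × 56 × 289.5) = 0.01287 kg/m³.
(x−vt)²/(4Dt) = (55)²/(4 × 2.9 × 2300) = 0.1134; exp(−0.1134) = 0.8928.
C = 0.01287 × 0.8928 = 0.0115 kg/m³.

0.0115 kg/m³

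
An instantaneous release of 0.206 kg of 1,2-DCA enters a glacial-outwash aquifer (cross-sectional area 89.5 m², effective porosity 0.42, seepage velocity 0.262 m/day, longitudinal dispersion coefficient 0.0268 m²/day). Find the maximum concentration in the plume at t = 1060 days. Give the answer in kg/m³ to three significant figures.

0.000290 kg/m³

The peak of an instantaneous 1D plume sits at x = vt; there the Gaussian factor is 1 and C_max = M/(n_e·A·√(4πDt)), where n_e·A is the pore area the mass is dissolved in.
√(4πDt) = √(4π × 0.0268 × 1060) = 18.89 m, so C_max = 0.206/(0.42 × 89.5 × 18.89) = 0.000290 kg/m³.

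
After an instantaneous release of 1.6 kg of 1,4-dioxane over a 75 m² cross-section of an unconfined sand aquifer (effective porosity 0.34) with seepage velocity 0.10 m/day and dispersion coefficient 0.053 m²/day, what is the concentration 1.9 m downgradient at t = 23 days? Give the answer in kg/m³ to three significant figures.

For an instantaneous plane source, C(x,t) = M/(n_e·A·√(4πDt)) · exp(−(x−vt)²/(4Dt)), with n_e·A the pore (flow) area.
Plume center vt = 0.10 × 23 = 2.3 m, so the well at 1.9 m is 0.4 m upgradient of the peak.
√(4πDt) = 3.914 m, giving peak height M/(n_e·A·√(4πDt)) = 1.6/(0.34 × 75 × 3.914) = 0.01603 kg/m³.
(x−vt)²/(4Dt) = (-0.4)²/(4 × 0.053 × 23) = 0.03281; exp(−0.03281) = 0.9677.
C = 0.01603 × 0.9677 = 0.0155 kg/m³.

0.0155 kg/m³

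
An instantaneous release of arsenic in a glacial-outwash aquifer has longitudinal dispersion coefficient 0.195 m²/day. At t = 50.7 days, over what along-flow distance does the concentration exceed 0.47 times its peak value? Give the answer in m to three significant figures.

The plume is Gaussian with σ = √(2Dt) = √(2 × 0.195 × 50.7) = 4.447 m.
C/C_peak = exp(−Δx²/(2σ²)) = 0.47 ⇒ Δx = σ·√(−2 ln 0.47) = 4.447 × 1.229 = 5.465 m.
Width = 2Δx = 10.9 m.

10.9 m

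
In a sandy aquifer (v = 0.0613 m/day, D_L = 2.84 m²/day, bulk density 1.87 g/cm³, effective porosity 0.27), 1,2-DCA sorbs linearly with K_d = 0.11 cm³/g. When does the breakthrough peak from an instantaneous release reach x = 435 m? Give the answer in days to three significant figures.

Retardation factor R = 1 + ρ_b·K_d/n = 1 + 1.87 × 0.11/0.27 = 1.762.
Sorption retards both mechanisms: v_R = v/R = 0.03479 m/day, D_R = D/R = 1.612 m²/day.
Peak time from v_R²t² + 2D_R t − x² = 0: t = (√(D_R² + v_R²x²) − D_R)/v_R².
√(D_R² + v_R²x²) = √(1.612² + 0.03479² × 435²) = 15.22; v_R² = 0.001210.
t = (15.22 − 1.612)/0.001210 = 11200 days.

11200 days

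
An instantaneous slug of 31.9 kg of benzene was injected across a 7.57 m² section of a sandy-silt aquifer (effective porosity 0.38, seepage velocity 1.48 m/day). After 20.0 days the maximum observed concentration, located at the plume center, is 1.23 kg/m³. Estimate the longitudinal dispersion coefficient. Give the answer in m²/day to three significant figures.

0.323 m²/day

At the plume center C_max = M/(n_e·A·√(4πDt)), so D = M²/(4πt·(n_e·A·C_max)²).
n_e·A·C_max = 0.38 × 7.57 × 1.23 = 3.538 kg/m.
D = 31.9²/(4π × 20.0 × 3.538²) = 0.323 m²/day.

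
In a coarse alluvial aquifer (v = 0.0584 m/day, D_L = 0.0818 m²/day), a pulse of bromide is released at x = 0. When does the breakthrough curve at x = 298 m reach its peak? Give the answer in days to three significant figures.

5080 days

For the 1D instantaneous-source solution, setting ∂C/∂t = 0 at fixed x gives v²t² + 2Dt − x² = 0, so t = (√(D² + v²x²) − D)/v².
√(D² + v²x²) = √(0.0818² + 0.0584² × 298²) = 17.40; v² = 0.00341056.
t = (17.40 − 0.0818)/0.00341056 = 5080 days (vs. the pure-advection estimate x/v = 5100 d).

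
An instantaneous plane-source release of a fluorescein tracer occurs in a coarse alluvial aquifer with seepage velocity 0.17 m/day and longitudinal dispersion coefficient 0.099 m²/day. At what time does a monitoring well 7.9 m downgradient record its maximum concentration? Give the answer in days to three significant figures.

For the 1D instantaneous-source solution, setting ∂C/∂t = 0 at fixed x gives v²t² + 2Dt − x² = 0, so t = (√(D² + v²x²) − D)/v².
√(D² + v²x²) = √(0.099² + 0.17² × 7.9²) = 1.347; v² = 0.0289.
t = (1.347 − 0.099)/0.0289 = 43.2 days (vs. the pure-advection estimate x/v = 46.5 d).

43.2 days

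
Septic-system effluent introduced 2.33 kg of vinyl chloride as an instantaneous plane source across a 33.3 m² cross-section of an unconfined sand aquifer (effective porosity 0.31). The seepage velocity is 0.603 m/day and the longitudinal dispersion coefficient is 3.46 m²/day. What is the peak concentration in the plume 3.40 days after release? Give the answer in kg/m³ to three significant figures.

0.0186 kg/m³

The peak of an instantaneous 1D plume sits at x = vt; there the Gaussian factor is 1 and C_max = M/(n_e·A·√(4πDt)), where n_e·A is the pore area the mass is dissolved in.
√(4πDt) = √(4π × 3.46 × 3.40) = 12.16 m, so C_max = 2.33/(0.31 × 33.3 × 12.16) = 0.0186 kg/m³.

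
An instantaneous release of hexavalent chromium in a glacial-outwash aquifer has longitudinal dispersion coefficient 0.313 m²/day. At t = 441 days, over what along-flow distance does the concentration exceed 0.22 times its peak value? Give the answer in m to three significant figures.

57.8 m

The plume is Gaussian with σ = √(2Dt) = √(2 × 0.313 × 441) = 16.62 m.
C/C_peak = exp(−Δx²/(2σ²)) = 0.22 ⇒ Δx = σ·√(−2 ln 0.22) = 16.62 × 1.740 = 28.92 m.
Width = 2Δx = 57.8 m.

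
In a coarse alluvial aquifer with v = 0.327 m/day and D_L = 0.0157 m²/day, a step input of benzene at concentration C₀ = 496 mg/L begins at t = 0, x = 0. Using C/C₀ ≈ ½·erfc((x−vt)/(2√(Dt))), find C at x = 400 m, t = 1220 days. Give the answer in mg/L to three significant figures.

214 mg/L

For a continuous step input, C/C₀ ≈ ½·erfc((x−vt)/(2√(Dt))).
vt = 0.327 × 1220 = 398.94 m and 2√(Dt) = 2√(0.0157 × 1220) = 8.753 m.
Argument (x−vt)/(2√(Dt)) = (400 − 398.94)/8.753 = 0.1211; ½·erfc(0.1211) = 0.4320.
C = 496 × 0.4320 = 214 mg/L.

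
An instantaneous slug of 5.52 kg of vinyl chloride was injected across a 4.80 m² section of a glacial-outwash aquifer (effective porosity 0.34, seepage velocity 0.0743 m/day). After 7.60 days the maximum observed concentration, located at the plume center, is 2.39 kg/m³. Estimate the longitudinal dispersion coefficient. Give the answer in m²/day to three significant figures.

At the plume center C_max = M/(n_e·A·√(4πDt)), so D = M²/(4πt·(n_e·A·C_max)²).
n_e·A·C_max = 0.34 × 4.80 × 2.39 = 3.900 kg/m.
D = 5.52²/(4π × 7.60 × 3.900²) = 0.0210 m²/day.

0.0210 m²/day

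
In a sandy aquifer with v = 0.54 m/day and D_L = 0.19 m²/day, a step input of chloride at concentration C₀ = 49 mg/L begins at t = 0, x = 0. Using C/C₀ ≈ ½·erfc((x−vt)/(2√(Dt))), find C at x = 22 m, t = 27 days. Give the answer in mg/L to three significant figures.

0.503 mg/L

For a continuous step input, C/C₀ ≈ ½·erfc((x−vt)/(2√(Dt))).
vt = 0.54 × 27 = 14.58 m and 2√(Dt) = 2√(0.19 × 27) = 4.530 m.
Argument (x−vt)/(2√(Dt)) = (22 − 14.58)/4.530 = 1.638; ½·erfc(1.638) = 0.01027.
C = 49 × 0.01027 = 0.503 mg/L.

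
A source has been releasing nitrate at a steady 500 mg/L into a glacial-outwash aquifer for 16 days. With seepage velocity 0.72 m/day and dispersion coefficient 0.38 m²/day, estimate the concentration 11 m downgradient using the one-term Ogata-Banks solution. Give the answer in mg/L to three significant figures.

For a continuous step input, C/C₀ ≈ ½·erfc((x−vt)/(2√(Dt))).
vt = 0.72 × 16 = 11.52 m and 2√(Dt) = 2√(0.38 × 16) = 4.932 m.
Argument (x−vt)/(2√(Dt)) = (11 − 11.52)/4.932 = -0.1054; ½·erfc(-0.1054) = 0.5592.
C = 500 × 0.5592 = 280 mg/L.

280 mg/L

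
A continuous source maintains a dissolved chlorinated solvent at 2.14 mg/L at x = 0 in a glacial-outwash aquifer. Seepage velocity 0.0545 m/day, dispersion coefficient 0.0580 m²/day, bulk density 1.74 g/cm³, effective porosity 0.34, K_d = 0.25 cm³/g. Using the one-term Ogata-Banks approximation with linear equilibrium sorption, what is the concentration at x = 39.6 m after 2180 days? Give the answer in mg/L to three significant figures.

1.89 mg/L

Retardation factor R = 1 + ρ_b·K_d/n = 1 + 1.74 × 0.25/0.34 = 2.279.
Sorption retards both mechanisms: v_R = v/R = 0.02391 m/day, D_R = D/R = 0.02545 m²/day.
v_R·t = 0.02391 × 2180 = 52.1238 m; 2√(D_R t) = 14.90 m; argument = (39.6 − 52.1238)/14.90 = -0.8405.
C = C₀ × ½·erfc(-0.8405) = 2.14 × 0.8827 = 1.89 mg/L.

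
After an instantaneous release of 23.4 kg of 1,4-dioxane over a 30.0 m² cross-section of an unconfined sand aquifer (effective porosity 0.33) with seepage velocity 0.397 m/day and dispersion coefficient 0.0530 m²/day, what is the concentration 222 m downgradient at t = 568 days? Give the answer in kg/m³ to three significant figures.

0.110 kg/m³

For an instantaneous plane source, C(x,t) = M/(n_e·A·√(4πDt)) · exp(−(x−vt)²/(4Dt)), with n_e·A the pore (flow) area.
Plume center vt = 0.397 × 568 = 225.496 m, so the well at 222 m is 3.496 m upgradient of the peak.
√(4πDt) = 19.45 m, giving peak height M/(n_e·A·√(4πDt)) = 23.4/(0.33 × 30.0 × 19.45) = 0.1215 kg/m³.
(x−vt)²/(4Dt) = (-3.496)²/(4 × 0.0530 × 568) = 0.1015; exp(−0.1015) = 0.9035.
C = 0.1215 × 0.9035 = 0.110 kg/m³.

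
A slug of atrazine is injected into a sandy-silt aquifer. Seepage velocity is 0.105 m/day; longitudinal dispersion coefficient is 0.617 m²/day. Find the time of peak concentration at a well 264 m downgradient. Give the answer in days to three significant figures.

2460 days

For the 1D instantaneous-source solution, setting ∂C/∂t = 0 at fixed x gives v²t² + 2Dt − x² = 0, so t = (√(D² + v²x²) − D)/v².
√(D² + v²x²) = √(0.617² + 0.105² × 264²) = 27.73; v² = 0.011025.
t = (27.73 − 0.617)/0.011025 = 2460 days (vs. the pure-advection estimate x/v = 2510 d).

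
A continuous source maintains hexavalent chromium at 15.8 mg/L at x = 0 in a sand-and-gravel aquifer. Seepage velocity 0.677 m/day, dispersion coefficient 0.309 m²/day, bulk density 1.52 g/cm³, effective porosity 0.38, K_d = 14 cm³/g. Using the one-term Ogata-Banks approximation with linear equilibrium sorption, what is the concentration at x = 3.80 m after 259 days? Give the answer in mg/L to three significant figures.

5.26 mg/L

Retardation factor R = 1 + ρ_b·K_d/n = 1 + 1.52 × 14/0.38 = 57.00.
Sorption retards both mechanisms: v_R = v/R = 0.01188 m/day, D_R = D/R = 0.005421 m²/day.
v_R·t = 0.01188 × 259 = 3.07692 m; 2√(D_R t) = 2.370 m; argument = (3.80 − 3.07692)/2.370 = 0.3051.
C = C₀ × ½·erfc(0.3051) = 15.8 × 0.3331 = 5.26 mg/L.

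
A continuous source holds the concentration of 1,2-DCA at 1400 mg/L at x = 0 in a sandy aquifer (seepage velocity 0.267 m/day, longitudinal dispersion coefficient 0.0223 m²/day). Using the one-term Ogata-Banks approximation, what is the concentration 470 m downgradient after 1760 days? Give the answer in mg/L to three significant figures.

For a continuous step input, C/C₀ ≈ ½·erfc((x−vt)/(2√(Dt))).
vt = 0.267 × 1760 = 469.92 m and 2√(Dt) = 2√(0.0223 × 1760) = 12.53 m.
Argument (x−vt)/(2√(Dt)) = (470 − 469.92)/12.53 = 0.006385; ½·erfc(0.006385) = 0.4964.
C = 1400 × 0.4964 = 695 mg/L.

695 mg/L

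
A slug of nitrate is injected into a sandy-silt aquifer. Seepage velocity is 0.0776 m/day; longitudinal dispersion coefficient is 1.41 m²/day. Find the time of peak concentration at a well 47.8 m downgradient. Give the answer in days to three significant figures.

For the 1D instantaneous-source solution, setting ∂C/∂t = 0 at fixed x gives v²t² + 2Dt − x² = 0, so t = (√(D² + v²x²) − D)/v².
√(D² + v²x²) = √(1.41² + 0.0776² × 47.8²) = 3.968; v² = 0.00602176.
t = (3.968 − 1.41)/0.00602176 = 425 days (vs. the pure-advection estimate x/v = 616 d).

425 days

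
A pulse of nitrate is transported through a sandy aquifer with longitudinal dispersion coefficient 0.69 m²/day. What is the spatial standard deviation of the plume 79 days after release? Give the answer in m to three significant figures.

10.4 m

Dispersive spreading gives a Gaussian with σ² = 2Dt; advection only shifts the center.
σ = √(2 × 0.69 × 79) = 10.4 m.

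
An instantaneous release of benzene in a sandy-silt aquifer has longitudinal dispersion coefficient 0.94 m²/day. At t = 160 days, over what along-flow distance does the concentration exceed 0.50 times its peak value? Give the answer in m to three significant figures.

The plume is Gaussian with σ = √(2Dt) = √(2 × 0.94 × 160) = 17.34 m.
C/C_peak = exp(−Δx²/(2σ²)) = 0.50 ⇒ Δx = σ·√(−2 ln 0.50) = 17.34 × 1.177 = 20.41 m.
Width = 2Δx = 40.8 m.

40.8 m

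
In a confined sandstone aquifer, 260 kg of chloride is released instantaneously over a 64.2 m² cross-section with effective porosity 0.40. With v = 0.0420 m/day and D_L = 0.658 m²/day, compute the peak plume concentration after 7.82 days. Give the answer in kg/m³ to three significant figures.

1.26 kg/m³

The peak of an instantaneous 1D plume sits at x = vt; there the Gaussian factor is 1 and C_max = M/(n_e·A·√(4πDt)), where n_e·A is the pore area the mass is dissolved in.
√(4πDt) = √(4π × 0.658 × 7.82) = 8.041 m, so C_max = 260/(0.40 × 64.2 × 8.041) = 1.26 kg/m³.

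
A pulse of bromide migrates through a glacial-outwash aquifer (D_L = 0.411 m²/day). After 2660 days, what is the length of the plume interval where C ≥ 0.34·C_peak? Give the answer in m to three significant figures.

The plume is Gaussian with σ = √(2Dt) = √(2 × 0.411 × 2660) = 46.76 m.
C/C_peak = exp(−Δx²/(2σ²)) = 0.34 ⇒ Δx = σ·√(−2 ln 0.34) = 46.76 × 1.469 = 68.69 m.
Width = 2Δx = 137 m.

137 m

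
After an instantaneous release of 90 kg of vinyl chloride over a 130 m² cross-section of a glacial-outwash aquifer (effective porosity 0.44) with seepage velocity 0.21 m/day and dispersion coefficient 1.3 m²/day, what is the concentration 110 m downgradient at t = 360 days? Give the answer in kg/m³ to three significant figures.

For an instantaneous plane source, C(x,t) = M/(n_e·A·√(4πDt)) · exp(−(x−vt)²/(4Dt)), with n_e·A the pore (flow) area.
Plume center vt = 0.21 × 360 = 75.6 m, so the well at 110 m is 34.4 m downgradient of the peak.
√(4πDt) = 76.69 m, giving peak height M/(n_e·A·√(4πDt)) = 90/(0.44 × 130 × 76.69) = 0.02052 kg/m³.
(x−vt)²/(4Dt) = (34.4)²/(4 × 1.3 × 360) = 0.6321; exp(−0.6321) = 0.5315.
C = 0.02052 × 0.5315 = 0.0109 kg/m³.

0.0109 kg/m³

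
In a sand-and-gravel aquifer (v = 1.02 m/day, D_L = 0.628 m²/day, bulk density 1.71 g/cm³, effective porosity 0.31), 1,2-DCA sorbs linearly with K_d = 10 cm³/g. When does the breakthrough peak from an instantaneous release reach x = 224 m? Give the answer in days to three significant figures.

Retardation factor R = 1 + ρ_b·K_d/n = 1 + 1.71 × 10/0.31 = 56.16.
Sorption retards both mechanisms: v_R = v/R = 0.01816 m/day, D_R = D/R = 0.01118 m²/day.
Peak time from v_R²t² + 2D_R t − x² = 0: t = (√(D_R² + v_R²x²) − D_R)/v_R².
√(D_R² + v_R²x²) = √(0.01118² + 0.01816² × 224²) = 4.068; v_R² = 0.0003298.
t = (4.068 − 0.01118)/0.0003298 = 12300 days.

12300 days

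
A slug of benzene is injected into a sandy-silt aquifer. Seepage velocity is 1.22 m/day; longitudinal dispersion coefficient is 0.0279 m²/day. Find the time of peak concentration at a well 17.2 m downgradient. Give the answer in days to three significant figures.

For the 1D instantaneous-source solution, setting ∂C/∂t = 0 at fixed x gives v²t² + 2Dt − x² = 0, so t = (√(D² + v²x²) − D)/v².
√(D² + v²x²) = √(0.0279² + 1.22² × 17.2²) = 20.98; v² = 1.4884.
t = (20.98 − 0.0279)/1.4884 = 14.1 days (vs. the pure-advection estimate x/v = 14.1 d).

14.1 days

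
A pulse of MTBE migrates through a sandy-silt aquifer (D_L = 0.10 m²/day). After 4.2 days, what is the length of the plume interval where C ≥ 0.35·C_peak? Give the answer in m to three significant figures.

The plume is Gaussian with σ = √(2Dt) = √(2 × 0.10 × 4.2) = 0.9165 m.
C/C_peak = exp(−Δx²/(2σ²)) = 0.35 ⇒ Δx = σ·√(−2 ln 0.35) = 0.9165 × 1.449 = 1.328 m.
Width = 2Δx = 2.66 m.

2.66 m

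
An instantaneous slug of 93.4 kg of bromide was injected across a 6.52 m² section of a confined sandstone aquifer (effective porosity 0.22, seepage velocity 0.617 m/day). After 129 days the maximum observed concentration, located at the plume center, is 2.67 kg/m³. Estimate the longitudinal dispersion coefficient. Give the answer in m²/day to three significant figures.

At the plume center C_max = M/(n_e·A·√(4πDt)), so D = M²/(4πt·(n_e·A·C_max)²).
n_e·A·C_max = 0.22 × 6.52 × 2.67 = 3.830 kg/m.
D = 93.4²/(4π × 129 × 3.830²) = 0.367 m²/day.

0.367 m²/day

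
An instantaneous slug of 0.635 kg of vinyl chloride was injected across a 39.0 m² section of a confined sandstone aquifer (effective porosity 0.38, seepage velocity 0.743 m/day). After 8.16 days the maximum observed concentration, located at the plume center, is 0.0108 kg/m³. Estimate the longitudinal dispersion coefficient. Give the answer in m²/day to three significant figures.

0.153 m²/day

At the plume center C_max = M/(n_e·A·√(4πDt)), so D = M²/(4πt·(n_e·A·C_max)²).
n_e·A·C_max = 0.38 × 39.0 × 0.0108 = 0.1601 kg/m.
D = 0.635²/(4π × 8.16 × 0.1601²) = 0.153 m²/day.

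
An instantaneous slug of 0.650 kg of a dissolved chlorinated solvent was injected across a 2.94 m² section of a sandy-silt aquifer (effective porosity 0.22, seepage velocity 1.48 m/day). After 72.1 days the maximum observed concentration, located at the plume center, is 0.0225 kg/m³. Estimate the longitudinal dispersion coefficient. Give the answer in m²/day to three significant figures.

At the plume center C_max = M/(n_e·A·√(4πDt)), so D = M²/(4πt·(n_e·A·C_max)²).
n_e·A·C_max = 0.22 × 2.94 × 0.0225 = 0.01455 kg/m.
D = 0.650²/(4π × 72.1 × 0.01455²) = 2.20 m²/day.

2.20 m²/day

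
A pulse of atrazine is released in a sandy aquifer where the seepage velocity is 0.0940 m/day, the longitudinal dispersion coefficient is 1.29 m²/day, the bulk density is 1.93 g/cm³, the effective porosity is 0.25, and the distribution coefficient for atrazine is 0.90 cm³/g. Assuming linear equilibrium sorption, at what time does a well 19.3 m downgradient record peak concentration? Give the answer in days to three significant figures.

842 days

Retardation factor R = 1 + ρ_b·K_d/n = 1 + 1.93 × 0.90/0.25 = 7.948.
Sorption retards both mechanisms: v_R = v/R = 0.01183 m/day, D_R = D/R = 0.1623 m²/day.
Peak time from v_R²t² + 2D_R t − x² = 0: t = (√(D_R² + v_R²x²) − D_R)/v_R².
√(D_R² + v_R²x²) = √(0.1623² + 0.01183² × 19.3²) = 0.2801; v_R² = 0.0001399.
t = (0.2801 − 0.1623)/0.0001399 = 842 days.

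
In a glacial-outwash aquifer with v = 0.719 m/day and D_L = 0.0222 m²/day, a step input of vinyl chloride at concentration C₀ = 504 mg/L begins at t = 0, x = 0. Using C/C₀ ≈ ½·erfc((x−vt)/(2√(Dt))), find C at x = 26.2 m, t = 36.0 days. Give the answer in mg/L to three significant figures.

202 mg/L

For a continuous step input, C/C₀ ≈ ½·erfc((x−vt)/(2√(Dt))).
vt = 0.719 × 36.0 = 25.884 m and 2√(Dt) = 2√(0.0222 × 36.0) = 1.788 m.
Argument (x−vt)/(2√(Dt)) = (26.2 − 25.884)/1.788 = 0.1767; ½·erfc(0.1767) = 0.4013.
C = 504 × 0.4013 = 202 mg/L.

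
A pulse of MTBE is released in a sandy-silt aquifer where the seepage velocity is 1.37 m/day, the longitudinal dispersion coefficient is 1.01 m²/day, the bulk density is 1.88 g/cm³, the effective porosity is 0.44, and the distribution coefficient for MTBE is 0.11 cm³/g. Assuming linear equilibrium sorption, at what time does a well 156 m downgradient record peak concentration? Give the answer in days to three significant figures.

167 days

Retardation factor R = 1 + ρ_b·K_d/n = 1 + 1.88 × 0.11/0.44 = 1.470.
Sorption retards both mechanisms: v_R = v/R = 0.9320 m/day, D_R = D/R = 0.6871 m²/day.
Peak time from v_R²t² + 2D_R t − x² = 0: t = (√(D_R² + v_R²x²) − D_R)/v_R².
√(D_R² + v_R²x²) = √(0.6871² + 0.9320² × 156²) = 145.4; v_R² = 0.8686.
t = (145.4 − 0.6871)/0.8686 = 167 days.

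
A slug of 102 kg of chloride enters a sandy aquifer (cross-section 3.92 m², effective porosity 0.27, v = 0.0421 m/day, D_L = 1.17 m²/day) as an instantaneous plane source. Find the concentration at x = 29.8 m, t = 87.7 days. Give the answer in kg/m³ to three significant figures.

For an instantaneous plane source, C(x,t) = M/(n_e·A·√(4πDt)) · exp(−(x−vt)²/(4Dt)), with n_e·A the pore (flow) area.
Plume center vt = 0.0421 × 87.7 = 3.69217 m, so the well at 29.8 m is 26.10783 m downgradient of the peak.
√(4πDt) = 35.91 m, giving peak height M/(n_e·A·√(4πDt)) = 102/(0.27 × 3.92 × 35.91) = 2.684 kg/m³.
(x−vt)²/(4Dt) = (26.10783)²/(4 × 1.17 × 87.7) = 1.661; exp(−1.661) = 0.1899.
C = 2.684 × 0.1899 = 0.510 kg/m³.

0.510 kg/m³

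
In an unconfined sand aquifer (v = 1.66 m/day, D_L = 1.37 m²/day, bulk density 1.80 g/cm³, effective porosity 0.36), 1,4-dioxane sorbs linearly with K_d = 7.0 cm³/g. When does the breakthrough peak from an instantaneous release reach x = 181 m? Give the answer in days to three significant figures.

3910 days

Retardation factor R = 1 + ρ_b·K_d/n = 1 + 1.80 × 7.0/0.36 = 36.00.
Sorption retards both mechanisms: v_R = v/R = 0.04611 m/day, D_R = D/R = 0.03806 m²/day.
Peak time from v_R²t² + 2D_R t − x² = 0: t = (√(D_R² + v_R²x²) − D_R)/v_R².
√(D_R² + v_R²x²) = √(0.03806² + 0.04611² × 181²) = 8.346; v_R² = 0.002126.
t = (8.346 − 0.03806)/0.002126 = 3910 days.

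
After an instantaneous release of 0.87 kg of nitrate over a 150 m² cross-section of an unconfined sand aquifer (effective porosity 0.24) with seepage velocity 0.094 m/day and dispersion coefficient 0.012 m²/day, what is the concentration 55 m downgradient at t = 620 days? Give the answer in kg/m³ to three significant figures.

For an instantaneous plane source, C(x,t) = M/(n_e·A·√(4πDt)) · exp(−(x−vt)²/(4Dt)), with n_e·A the pore (flow) area.
Plume center vt = 0.094 × 620 = 58.28 m, so the well at 55 m is 3.28 m upgradient of the peak.
√(4πDt) = 9.669 m, giving peak height M/(n_e·A·√(4πDt)) = 0.87/(0.24 × 150 × 9.669) = 0.002499 kg/m³.
(x−vt)²/(4Dt) = (-3.28)²/(4 × 0.012 × 620) = 0.3615; exp(−0.3615) = 0.6966.
C = 0.002499 × 0.6966 = 0.00174 kg/m³.

0.00174 kg/m³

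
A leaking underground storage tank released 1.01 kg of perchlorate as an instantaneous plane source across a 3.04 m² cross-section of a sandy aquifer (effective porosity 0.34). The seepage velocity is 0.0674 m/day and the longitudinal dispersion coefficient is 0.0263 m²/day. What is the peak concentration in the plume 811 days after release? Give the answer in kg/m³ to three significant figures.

0.0597 kg/m³

The peak of an instantaneous 1D plume sits at x = vt; there the Gaussian factor is 1 and C_max = M/(n_e·A·√(4πDt)), where n_e·A is the pore area the mass is dissolved in.
√(4πDt) = √(4π × 0.0263 × 811) = 16.37 m, so C_max = 1.01/(0.34 × 3.04 × 16.37) = 0.0597 kg/m³.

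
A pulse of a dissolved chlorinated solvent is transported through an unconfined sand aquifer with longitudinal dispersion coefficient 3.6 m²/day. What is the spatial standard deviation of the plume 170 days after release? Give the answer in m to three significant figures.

Dispersive spreading gives a Gaussian with σ² = 2Dt; advection only shifts the center.
σ = √(2 × 3.6 × 170) = 35.0 m.

35.0 m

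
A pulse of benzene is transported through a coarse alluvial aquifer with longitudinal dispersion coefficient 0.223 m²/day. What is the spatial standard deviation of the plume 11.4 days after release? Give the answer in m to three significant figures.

Dispersive spreading gives a Gaussian with σ² = 2Dt; advection only shifts the center.
σ = √(2 × 0.223 × 11.4) = 2.25 m.

2.25 m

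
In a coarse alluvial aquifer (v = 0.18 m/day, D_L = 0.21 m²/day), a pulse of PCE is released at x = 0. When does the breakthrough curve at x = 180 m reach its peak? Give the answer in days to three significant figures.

For the 1D instantaneous-source solution, setting ∂C/∂t = 0 at fixed x gives v²t² + 2Dt − x² = 0, so t = (√(D² + v²x²) − D)/v².
√(D² + v²x²) = √(0.21² + 0.18² × 180²) = 32.40; v² = 0.0324.
t = (32.40 − 0.21)/0.0324 = 994 days (vs. the pure-advection estimate x/v = 1000 d).

994 days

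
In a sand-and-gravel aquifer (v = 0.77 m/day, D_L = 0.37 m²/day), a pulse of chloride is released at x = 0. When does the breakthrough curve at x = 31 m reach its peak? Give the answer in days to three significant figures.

For the 1D instantaneous-source solution, setting ∂C/∂t = 0 at fixed x gives v²t² + 2Dt − x² = 0, so t = (√(D² + v²x²) − D)/v².
√(D² + v²x²) = √(0.37² + 0.77² × 31²) = 23.87; v² = 0.5929.
t = (23.87 − 0.37)/0.5929 = 39.6 days (vs. the pure-advection estimate x/v = 40.3 d).

39.6 days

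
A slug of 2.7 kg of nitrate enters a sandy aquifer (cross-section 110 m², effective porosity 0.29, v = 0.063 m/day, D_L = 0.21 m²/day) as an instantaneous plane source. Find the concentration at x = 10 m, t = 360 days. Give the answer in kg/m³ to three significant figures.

For an instantaneous plane source, C(x,t) = M/(n_e·A·√(4πDt)) · exp(−(x−vt)²/(4Dt)), with n_e·A the pore (flow) area.
Plume center vt = 0.063 × 360 = 22.68 m, so the well at 10 m is 12.68 m upgradient of the peak.
√(4πDt) = 30.82 m, giving peak height M/(n_e·A·√(4πDt)) = 2.7/(0.29 × 110 × 30.82) = 0.002746 kg/m³.
(x−vt)²/(4Dt) = (-12.68)²/(4 × 0.21 × 360) = 0.5317; exp(−0.5317) = 0.5876.
C = 0.002746 × 0.5876 = 0.00161 kg/m³.

0.00161 kg/m³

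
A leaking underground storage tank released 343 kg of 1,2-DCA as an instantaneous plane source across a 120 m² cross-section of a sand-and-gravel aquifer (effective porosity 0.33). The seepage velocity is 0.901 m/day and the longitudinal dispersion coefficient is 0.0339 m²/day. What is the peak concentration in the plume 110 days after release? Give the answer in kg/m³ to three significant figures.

The peak of an instantaneous 1D plume sits at x = vt; there the Gaussian factor is 1 and C_max = M/(n_e·A·√(4πDt)), where n_e·A is the pore area the mass is dissolved in.
√(4πDt) = √(4π × 0.0339 × 110) = 6.845 m, so C_max = 343/(0.33 × 120 × 6.845) = 1.27 kg/m³.

1.27 kg/m³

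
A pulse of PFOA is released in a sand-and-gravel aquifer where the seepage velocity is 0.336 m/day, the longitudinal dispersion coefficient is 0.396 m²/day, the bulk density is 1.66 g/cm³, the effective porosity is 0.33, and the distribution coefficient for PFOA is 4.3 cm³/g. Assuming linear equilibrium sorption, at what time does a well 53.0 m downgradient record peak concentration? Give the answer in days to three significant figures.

3490 days

Retardation factor R = 1 + ρ_b·K_d/n = 1 + 1.66 × 4.3/0.33 = 22.63.
Sorption retards both mechanisms: v_R = v/R = 0.01485 m/day, D_R = D/R = 0.01750 m²/day.
Peak time from v_R²t² + 2D_R t − x² = 0: t = (√(D_R² + v_R²x²) − D_R)/v_R².
√(D_R² + v_R²x²) = √(0.01750² + 0.01485² × 53.0²) = 0.7872; v_R² = 0.0002205.
t = (0.7872 − 0.01750)/0.0002205 = 3490 days.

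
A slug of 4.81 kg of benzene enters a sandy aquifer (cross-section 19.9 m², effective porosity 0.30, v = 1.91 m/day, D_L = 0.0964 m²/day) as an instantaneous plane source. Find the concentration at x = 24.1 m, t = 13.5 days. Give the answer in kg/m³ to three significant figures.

0.115 kg/m³

For an instantaneous plane source, C(x,t) = M/(n_e·A·√(4πDt)) · exp(−(x−vt)²/(4Dt)), with n_e·A the pore (flow) area.
Plume center vt = 1.91 × 13.5 = 25.785 m, so the well at 24.1 m is 1.685 m upgradient of the peak.
√(4πDt) = 4.044 m, giving peak height M/(n_e·A·√(4πDt)) = 4.81/(0.30 × 19.9 × 4.044) = 0.1992 kg/m³.
(x−vt)²/(4Dt) = (-1.685)²/(4 × 0.0964 × 13.5) = 0.5454; exp(−0.5454) = 0.5796.
C = 0.1992 × 0.5796 = 0.115 kg/m³.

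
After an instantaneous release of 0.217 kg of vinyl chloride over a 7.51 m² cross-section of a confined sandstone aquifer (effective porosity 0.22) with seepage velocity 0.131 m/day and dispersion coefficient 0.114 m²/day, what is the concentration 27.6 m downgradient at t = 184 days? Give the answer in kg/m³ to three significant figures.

For an instantaneous plane source, C(x,t) = M/(n_e·A·√(4πDt)) · exp(−(x−vt)²/(4Dt)), with n_e·A the pore (flow) area.
Plume center vt = 0.131 × 184 = 24.104 m, so the well at 27.6 m is 3.496 m downgradient of the peak.
√(4πDt) = 16.24 m, giving peak height M/(n_e·A·√(4πDt)) = 0.217/(0.22 × 7.51 × 16.24) = 0.008087 kg/m³.
(x−vt)²/(4Dt) = (3.496)²/(4 × 0.114 × 184) = 0.1457; exp(−0.1457) = 0.8644.
C = 0.008087 × 0.8644 = 0.00699 kg/m³.

0.00699 kg/m³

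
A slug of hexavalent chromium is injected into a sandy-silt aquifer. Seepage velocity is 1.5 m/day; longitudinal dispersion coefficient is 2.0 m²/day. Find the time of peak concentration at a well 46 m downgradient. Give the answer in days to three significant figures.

29.8 days

For the 1D instantaneous-source solution, setting ∂C/∂t = 0 at fixed x gives v²t² + 2Dt − x² = 0, so t = (√(D² + v²x²) − D)/v².
√(D² + v²x²) = √(2.0² + 1.5² × 46²) = 69.03; v² = 2.25.
t = (69.03 − 2.0)/2.25 = 29.8 days (vs. the pure-advection estimate x/v = 30.7 d).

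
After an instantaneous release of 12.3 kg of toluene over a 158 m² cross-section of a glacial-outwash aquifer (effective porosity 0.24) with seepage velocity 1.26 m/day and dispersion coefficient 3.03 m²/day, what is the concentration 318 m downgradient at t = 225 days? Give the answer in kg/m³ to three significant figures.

0.00226 kg/m³

For an instantaneous plane source, C(x,t) = M/(n_e·A·√(4πDt)) · exp(−(x−vt)²/(4Dt)), with n_e·A the pore (flow) area.
Plume center vt = 1.26 × 225 = 283.5 m, so the well at 318 m is 34.5 m downgradient of the peak.
√(4πDt) = 92.56 m, giving peak height M/(n_e·A·√(4πDt)) = 12.3/(0.24 × 158 × 92.56) = 0.003504 kg/m³.
(x−vt)²/(4Dt) = (34.5)²/(4 × 3.03 × 225) = 0.4365; exp(−0.4365) = 0.6463.
C = 0.003504 × 0.6463 = 0.00226 kg/m³.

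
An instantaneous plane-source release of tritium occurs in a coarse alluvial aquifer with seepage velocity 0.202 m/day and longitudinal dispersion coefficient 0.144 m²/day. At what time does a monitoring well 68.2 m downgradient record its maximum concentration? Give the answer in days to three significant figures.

For the 1D instantaneous-source solution, setting ∂C/∂t = 0 at fixed x gives v²t² + 2Dt − x² = 0, so t = (√(D² + v²x²) − D)/v².
√(D² + v²x²) = √(0.144² + 0.202² × 68.2²) = 13.78; v² = 0.040804.
t = (13.78 − 0.144)/0.040804 = 334 days (vs. the pure-advection estimate x/v = 338 d).

334 days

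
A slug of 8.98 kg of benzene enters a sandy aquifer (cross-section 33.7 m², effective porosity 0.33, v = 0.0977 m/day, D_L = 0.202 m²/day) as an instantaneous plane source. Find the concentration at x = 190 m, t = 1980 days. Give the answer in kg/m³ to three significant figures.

For an instantaneous plane source, C(x,t) = M/(n_e·A·√(4πDt)) · exp(−(x−vt)²/(4Dt)), with n_e·A the pore (flow) area.
Plume center vt = 0.0977 × 1980 = 193.446 m, so the well at 190 m is 3.446 m upgradient of the peak.
√(4πDt) = 70.89 m, giving peak height M/(n_e·A·√(4πDt)) = 8.98/(0.33 × 33.7 × 70.89) = 0.01139 kg/m³.
(x−vt)²/(4Dt) = (-3.446)²/(4 × 0.202 × 1980) = 0.007423; exp(−0.007423) = 0.9926.
C = 0.01139 × 0.9926 = 0.0113 kg/m³.

0.0113 kg/m³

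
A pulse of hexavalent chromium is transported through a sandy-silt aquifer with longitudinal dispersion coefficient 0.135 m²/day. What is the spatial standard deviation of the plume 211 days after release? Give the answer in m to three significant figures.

7.55 m

Dispersive spreading gives a Gaussian with σ² = 2Dt; advection only shifts the center.
σ = √(2 × 0.135 × 211) = 7.55 m.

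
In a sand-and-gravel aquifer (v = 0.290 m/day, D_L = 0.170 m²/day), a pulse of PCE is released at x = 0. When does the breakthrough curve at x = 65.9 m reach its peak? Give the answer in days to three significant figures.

225 days

For the 1D instantaneous-source solution, setting ∂C/∂t = 0 at fixed x gives v²t² + 2Dt − x² = 0, so t = (√(D² + v²x²) − D)/v².
√(D² + v²x²) = √(0.170² + 0.290² × 65.9²) = 19.11; v² = 0.0841.
t = (19.11 − 0.170)/0.0841 = 225 days (vs. the pure-advection estimate x/v = 227 d).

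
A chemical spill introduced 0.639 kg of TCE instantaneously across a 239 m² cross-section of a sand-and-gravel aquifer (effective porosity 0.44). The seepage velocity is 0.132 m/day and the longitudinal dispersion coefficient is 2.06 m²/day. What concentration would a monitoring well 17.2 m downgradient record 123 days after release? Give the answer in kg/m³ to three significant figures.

For an instantaneous plane source, C(x,t) = M/(n_e·A·√(4πDt)) · exp(−(x−vt)²/(4Dt)), with n_e·A the pore (flow) area.
Plume center vt = 0.132 × 123 = 16.236 m, so the well at 17.2 m is 0.964 m downgradient of the peak.
√(4πDt) = 56.43 m, giving peak height M/(n_e·A·√(4πDt)) = 0.639/(0.44 × 239 × 56.43) = 0.0001077 kg/m³.
(x−vt)²/(4Dt) = (0.964)²/(4 × 2.06 × 123) = 0.0009169; exp(−0.0009169) = 0.9991.
C = 0.0001077 × 0.9991 = 0.000108 kg/m³.

0.000108 kg/m³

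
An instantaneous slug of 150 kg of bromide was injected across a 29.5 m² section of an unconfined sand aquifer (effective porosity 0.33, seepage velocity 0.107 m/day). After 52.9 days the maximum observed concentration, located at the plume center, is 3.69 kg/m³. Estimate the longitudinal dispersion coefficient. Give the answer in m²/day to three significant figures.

0.0262 m²/day

At the plume center C_max = M/(n_e·A·√(4πDt)), so D = M²/(4πt·(n_e·A·C_max)²).
n_e·A·C_max = 0.33 × 29.5 × 3.69 = 35.92 kg/m.
D = 150²/(4π × 52.9 × 35.92²) = 0.0262 m²/day.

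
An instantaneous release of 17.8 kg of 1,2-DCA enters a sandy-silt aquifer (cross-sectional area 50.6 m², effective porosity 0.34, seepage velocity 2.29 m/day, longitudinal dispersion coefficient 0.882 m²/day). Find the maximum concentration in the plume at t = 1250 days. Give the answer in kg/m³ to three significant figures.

0.00879 kg/m³

The peak of an instantaneous 1D plume sits at x = vt; there the Gaussian factor is 1 and C_max = M/(n_e·A·√(4πDt)), where n_e·A is the pore area the mass is dissolved in.
√(4πDt) = √(4π × 0.882 × 1250) = 117.7 m, so C_max = 17.8/(0.34 × 50.6 × 117.7) = 0.00879 kg/m³.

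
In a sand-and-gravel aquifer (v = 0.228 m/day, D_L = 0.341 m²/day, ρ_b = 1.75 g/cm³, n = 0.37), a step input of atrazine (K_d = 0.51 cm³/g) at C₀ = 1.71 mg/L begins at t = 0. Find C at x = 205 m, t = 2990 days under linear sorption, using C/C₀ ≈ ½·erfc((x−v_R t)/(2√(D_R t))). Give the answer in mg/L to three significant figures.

0.711 mg/L

Retardation factor R = 1 + ρ_b·K_d/n = 1 + 1.75 × 0.51/0.37 = 3.412.
Sorption retards both mechanisms: v_R = v/R = 0.06682 m/day, D_R = D/R = 0.09994 m²/day.
v_R·t = 0.06682 × 2990 = 199.7918 m; 2√(D_R t) = 34.57 m; argument = (205 − 199.7918)/34.57 = 0.1507.
C = C₀ × ½·erfc(0.1507) = 1.71 × 0.4156 = 0.711 mg/L.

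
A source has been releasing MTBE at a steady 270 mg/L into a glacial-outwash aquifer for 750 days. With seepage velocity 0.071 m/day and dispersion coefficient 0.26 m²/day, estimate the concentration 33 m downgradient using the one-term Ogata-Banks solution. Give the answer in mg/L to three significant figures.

229 mg/L

For a continuous step input, C/C₀ ≈ ½·erfc((x−vt)/(2√(Dt))).
vt = 0.071 × 750 = 53.25 m and 2√(Dt) = 2√(0.26 × 750) = 27.93 m.
Argument (x−vt)/(2√(Dt)) = (33 − 53.25)/27.93 = -0.7250; ½·erfc(-0.7250) = 0.8474.
C = 270 × 0.8474 = 229 mg/L.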